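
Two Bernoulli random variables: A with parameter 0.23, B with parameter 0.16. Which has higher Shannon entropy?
A

For binary distributions, entropy is maximized at p=0.5 and decreases as p moves toward 0 or 1.

H(A) = H(0.23) = 0.7780 bits
H(B) = H(0.16) = 0.6343 bits

Distribution A (p=0.23) is closer to uniform (p=0.5), so it has higher entropy.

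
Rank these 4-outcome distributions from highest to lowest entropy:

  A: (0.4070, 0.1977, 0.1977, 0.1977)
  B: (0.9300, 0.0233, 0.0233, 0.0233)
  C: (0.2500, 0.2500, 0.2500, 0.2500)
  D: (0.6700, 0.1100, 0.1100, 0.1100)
C > A > D > B

Key insight: Entropy is maximized by uniform distributions and minimized by concentrated distributions.

Entropies:
  H(A) = 1.9148 bits
  H(B) = 0.4769 bits
  H(C) = 2.0000 bits
  H(D) = 1.4380 bits

Ranking: C > A > D > B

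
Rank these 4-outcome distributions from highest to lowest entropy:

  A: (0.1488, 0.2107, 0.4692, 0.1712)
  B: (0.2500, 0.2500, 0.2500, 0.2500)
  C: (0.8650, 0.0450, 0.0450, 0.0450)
B > A > C

Key insight: Entropy is maximized by uniform distributions and minimized by concentrated distributions.

- Uniform distributions have maximum entropy log₂(4) = 2.0000 bits
- The more "peaked" or concentrated a distribution, the lower its entropy

Entropies:
  H(A) = 1.8306 bits
  H(B) = 2.0000 bits
  H(C) = 0.7850 bits

Ranking: B > A > C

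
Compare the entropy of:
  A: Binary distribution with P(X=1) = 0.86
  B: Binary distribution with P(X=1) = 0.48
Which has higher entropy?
B

For binary distributions, entropy is maximized at p=0.5 and decreases as p moves toward 0 or 1.

H(A) = H(0.86) = 0.5842 bits
H(B) = H(0.48) = 0.9988 bits

Distribution B (p=0.48) is closer to uniform (p=0.5), so it has higher entropy.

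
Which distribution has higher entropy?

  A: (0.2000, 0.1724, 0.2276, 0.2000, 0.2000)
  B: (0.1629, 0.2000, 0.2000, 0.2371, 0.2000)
A

Both distributions are close to uniform, making this a harder comparison.

H(A) = 2.3164 bits
H(B) = 2.3120 bits

The distribution closer to uniform has higher entropy.
Answer: A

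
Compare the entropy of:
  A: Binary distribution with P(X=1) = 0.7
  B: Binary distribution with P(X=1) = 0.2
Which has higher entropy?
A

For binary distributions, entropy is maximized at p=0.5 and decreases as p moves toward 0 or 1.

H(A) = H(0.7) = 0.8813 bits
H(B) = H(0.2) = 0.7219 bits

Distribution A (p=0.7) is closer to uniform (p=0.5), so it has higher entropy.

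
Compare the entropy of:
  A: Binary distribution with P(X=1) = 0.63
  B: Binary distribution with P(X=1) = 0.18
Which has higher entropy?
A

For binary distributions, entropy is maximized at p=0.5 and decreases as p moves toward 0 or 1.

H(A) = H(0.63) = 0.9507 bits
H(B) = H(0.18) = 0.6801 bits

Distribution A (p=0.63) is closer to uniform (p=0.5), so it has higher entropy.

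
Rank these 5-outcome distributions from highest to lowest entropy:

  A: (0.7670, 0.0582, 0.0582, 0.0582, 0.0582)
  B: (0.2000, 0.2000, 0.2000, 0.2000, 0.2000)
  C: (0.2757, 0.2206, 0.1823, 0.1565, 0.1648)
B > C > A

Key insight: Entropy is maximized by uniform distributions and minimized by concentrated distributions.

- Uniform distributions have maximum entropy log₂(5) = 2.3219 bits
- The more "peaked" or concentrated a distribution, the lower its entropy

Entropies:
  H(A) = 1.2492 bits
  H(B) = 2.3219 bits
  H(C) = 2.2887 bits

Ranking: B > C > A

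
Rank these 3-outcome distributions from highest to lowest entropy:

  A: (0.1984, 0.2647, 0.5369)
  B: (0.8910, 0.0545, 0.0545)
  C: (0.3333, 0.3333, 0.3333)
C > A > B

Key insight: Entropy is maximized by uniform distributions and minimized by concentrated distributions.

- Uniform distributions have maximum entropy log₂(3) = 1.5850 bits
- The more "peaked" or concentrated a distribution, the lower its entropy

Entropies:
  H(A) = 1.4523 bits
  H(B) = 0.6059 bits
  H(C) = 1.5850 bits

Ranking: C > A > B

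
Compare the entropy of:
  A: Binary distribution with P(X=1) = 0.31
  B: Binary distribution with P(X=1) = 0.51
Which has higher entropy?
B

For binary distributions, entropy is maximized at p=0.5 and decreases as p moves toward 0 or 1.

H(A) = H(0.31) = 0.8932 bits
H(B) = H(0.51) = 0.9997 bits

Distribution B (p=0.51) is closer to uniform (p=0.5), so it has higher entropy.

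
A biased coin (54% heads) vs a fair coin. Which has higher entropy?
Fair coin

The fair coin is uniform (p=0.5), maximizing binary entropy at 1 bit. The biased coin has H(0.54) ≈ 0.995 bits — its outcome is more predictable, so its entropy is lower.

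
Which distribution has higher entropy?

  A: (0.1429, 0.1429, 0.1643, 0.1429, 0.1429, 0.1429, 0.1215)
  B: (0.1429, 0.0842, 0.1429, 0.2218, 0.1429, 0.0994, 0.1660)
A

Both distributions are close to uniform, making this a harder comparison.

H(A) = 2.8027 bits
H(B) = 2.7469 bits

The distribution closer to uniform has higher entropy.
Answer: A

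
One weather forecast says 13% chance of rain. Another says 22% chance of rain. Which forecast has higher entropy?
22% forecast

Treat each forecast as a Bernoulli distribution. Binary entropy is maximized at p=0.5 and falls off symmetrically toward 0 or 1. The 22% forecast is closer to 50%, so it is more uncertain. H(13%) ≈ 0.557 bits, H(22%) ≈ 0.760 bits.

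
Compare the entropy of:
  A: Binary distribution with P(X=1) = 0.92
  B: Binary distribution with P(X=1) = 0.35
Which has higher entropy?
B

For binary distributions, entropy is maximized at p=0.5 and decreases as p moves toward 0 or 1.

H(A) = H(0.92) = 0.4022 bits
H(B) = H(0.35) = 0.9341 bits

Distribution B (p=0.35) is closer to uniform (p=0.5), so it has higher entropy.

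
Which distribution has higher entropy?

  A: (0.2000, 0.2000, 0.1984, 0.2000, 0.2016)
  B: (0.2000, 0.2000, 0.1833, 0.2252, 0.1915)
A

Both distributions are close to uniform, making this a harder comparison.

H(A) = 2.3219 bits
H(B) = 2.3184 bits

The distribution closer to uniform has higher entropy.
Answer: A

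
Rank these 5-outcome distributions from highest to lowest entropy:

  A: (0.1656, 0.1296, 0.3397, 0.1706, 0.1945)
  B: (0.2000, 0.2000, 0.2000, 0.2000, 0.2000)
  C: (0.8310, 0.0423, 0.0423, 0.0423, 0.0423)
B > A > C

Key insight: Entropy is maximized by uniform distributions and minimized by concentrated distributions.

- Uniform distributions have maximum entropy log₂(5) = 2.3219 bits
- The more "peaked" or concentrated a distribution, the lower its entropy

Entropies:
  H(A) = 2.2355 bits
  H(B) = 2.3219 bits
  H(C) = 0.9934 bits

Ranking: B > A > C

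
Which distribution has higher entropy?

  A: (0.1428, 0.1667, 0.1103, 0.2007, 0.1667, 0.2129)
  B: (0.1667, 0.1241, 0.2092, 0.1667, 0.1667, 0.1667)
B

Both distributions are close to uniform, making this a harder comparison.

H(A) = 2.5535 bits
H(B) = 2.5691 bits

The distribution closer to uniform has higher entropy.
Answer: B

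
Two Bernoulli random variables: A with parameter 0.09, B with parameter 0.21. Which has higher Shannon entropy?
B

For binary distributions, entropy is maximized at p=0.5 and decreases as p moves toward 0 or 1.

H(A) = H(0.09) = 0.4365 bits
H(B) = H(0.21) = 0.7415 bits

Distribution B (p=0.21) is closer to uniform (p=0.5), so it has higher entropy.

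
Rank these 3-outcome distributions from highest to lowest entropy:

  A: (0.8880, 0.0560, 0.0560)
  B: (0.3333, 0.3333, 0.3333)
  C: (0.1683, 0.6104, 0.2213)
B > C > A

Key insight: Entropy is maximized by uniform distributions and minimized by concentrated distributions.

- Uniform distributions have maximum entropy log₂(3) = 1.5850 bits
- The more "peaked" or concentrated a distribution, the lower its entropy

Entropies:
  H(A) = 0.6179 bits
  H(B) = 1.5850 bits
  H(C) = 1.3489 bits

Ranking: B > C > A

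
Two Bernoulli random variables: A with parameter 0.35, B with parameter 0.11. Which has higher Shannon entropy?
A

For binary distributions, entropy is maximized at p=0.5 and decreases as p moves toward 0 or 1.

H(A) = H(0.35) = 0.9341 bits
H(B) = H(0.11) = 0.4999 bits

Distribution A (p=0.35) is closer to uniform (p=0.5), so it has higher entropy.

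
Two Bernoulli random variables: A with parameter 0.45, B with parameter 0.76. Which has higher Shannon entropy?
A

For binary distributions, entropy is maximized at p=0.5 and decreases as p moves toward 0 or 1.

H(A) = H(0.45) = 0.9928 bits
H(B) = H(0.76) = 0.7950 bits

Distribution A (p=0.45) is closer to uniform (p=0.5), so it has higher entropy.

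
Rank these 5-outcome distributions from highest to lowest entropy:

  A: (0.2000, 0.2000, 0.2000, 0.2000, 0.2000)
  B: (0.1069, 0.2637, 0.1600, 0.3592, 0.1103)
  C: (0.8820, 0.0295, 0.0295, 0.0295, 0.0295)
A > B > C

Key insight: Entropy is maximized by uniform distributions and minimized by concentrated distributions.

- Uniform distributions have maximum entropy log₂(5) = 2.3219 bits
- The more "peaked" or concentrated a distribution, the lower its entropy

Entropies:
  H(A) = 2.3219 bits
  H(B) = 2.1563 bits
  H(C) = 0.7596 bits

Ranking: A > B > C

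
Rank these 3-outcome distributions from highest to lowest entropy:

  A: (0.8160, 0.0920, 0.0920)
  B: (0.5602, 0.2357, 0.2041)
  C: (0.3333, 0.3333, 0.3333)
C > B > A

Key insight: Entropy is maximized by uniform distributions and minimized by concentrated distributions.

- Uniform distributions have maximum entropy log₂(3) = 1.5850 bits
- The more "peaked" or concentrated a distribution, the lower its entropy

Entropies:
  H(A) = 0.8727 bits
  H(B) = 1.4277 bits
  H(C) = 1.5850 bits

Ranking: C > B > A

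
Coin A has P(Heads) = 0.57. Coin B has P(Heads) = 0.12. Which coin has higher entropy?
A

For binary distributions, entropy is maximized at p=0.5 and decreases as p moves toward 0 or 1.

H(A) = H(0.57) = 0.9858 bits
H(B) = H(0.12) = 0.5294 bits

Distribution A (p=0.57) is closer to uniform (p=0.5), so it has higher entropy.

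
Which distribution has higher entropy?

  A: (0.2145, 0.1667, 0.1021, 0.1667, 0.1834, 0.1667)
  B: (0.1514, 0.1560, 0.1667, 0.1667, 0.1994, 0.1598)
B

Both distributions are close to uniform, making this a harder comparison.

H(A) = 2.5537 bits
H(B) = 2.5789 bits

The distribution closer to uniform has higher entropy.
Answer: B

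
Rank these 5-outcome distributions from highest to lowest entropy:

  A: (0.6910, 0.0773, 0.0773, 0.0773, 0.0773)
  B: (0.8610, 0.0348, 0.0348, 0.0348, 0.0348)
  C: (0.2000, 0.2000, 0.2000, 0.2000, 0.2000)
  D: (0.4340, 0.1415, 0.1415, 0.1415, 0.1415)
C > D > A > B

Key insight: Entropy is maximized by uniform distributions and minimized by concentrated distributions.

Entropies:
  H(A) = 1.5100 bits
  H(B) = 0.8596 bits
  H(C) = 2.3219 bits
  H(D) = 2.1194 bits

Ranking: C > D > A > B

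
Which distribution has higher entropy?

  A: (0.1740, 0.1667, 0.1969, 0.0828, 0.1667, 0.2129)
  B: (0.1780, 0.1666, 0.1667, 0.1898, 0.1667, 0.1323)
B

Both distributions are close to uniform, making this a harder comparison.

H(A) = 2.5351 bits
H(B) = 2.5767 bits

The distribution closer to uniform has higher entropy.
Answer: B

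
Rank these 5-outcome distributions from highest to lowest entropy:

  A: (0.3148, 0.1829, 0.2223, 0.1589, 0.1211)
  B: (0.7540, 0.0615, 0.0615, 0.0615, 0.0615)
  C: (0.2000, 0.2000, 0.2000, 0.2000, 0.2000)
C > A > B

Key insight: Entropy is maximized by uniform distributions and minimized by concentrated distributions.

- Uniform distributions have maximum entropy log₂(5) = 2.3219 bits
- The more "peaked" or concentrated a distribution, the lower its entropy

Entropies:
  H(A) = 2.2460 bits
  H(B) = 1.2969 bits
  H(C) = 2.3219 bits

Ranking: C > A > B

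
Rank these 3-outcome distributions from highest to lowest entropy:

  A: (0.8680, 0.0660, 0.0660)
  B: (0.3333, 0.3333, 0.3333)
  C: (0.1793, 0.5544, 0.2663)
B > C > A

Key insight: Entropy is maximized by uniform distributions and minimized by concentrated distributions.

- Uniform distributions have maximum entropy log₂(3) = 1.5850 bits
- The more "peaked" or concentrated a distribution, the lower its entropy

Entropies:
  H(A) = 0.6949 bits
  H(B) = 1.5850 bits
  H(C) = 1.4248 bits

Ranking: B > C > A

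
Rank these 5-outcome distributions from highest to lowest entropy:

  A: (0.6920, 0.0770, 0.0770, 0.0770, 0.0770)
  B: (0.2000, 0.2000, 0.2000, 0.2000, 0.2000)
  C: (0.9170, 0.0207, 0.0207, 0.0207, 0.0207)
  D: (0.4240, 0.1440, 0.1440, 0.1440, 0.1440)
B > D > A > C

Key insight: Entropy is maximized by uniform distributions and minimized by concentrated distributions.

Entropies:
  H(A) = 1.5069 bits
  H(B) = 2.3219 bits
  H(C) = 0.5787 bits
  H(D) = 2.1353 bits

Ranking: B > D > A > C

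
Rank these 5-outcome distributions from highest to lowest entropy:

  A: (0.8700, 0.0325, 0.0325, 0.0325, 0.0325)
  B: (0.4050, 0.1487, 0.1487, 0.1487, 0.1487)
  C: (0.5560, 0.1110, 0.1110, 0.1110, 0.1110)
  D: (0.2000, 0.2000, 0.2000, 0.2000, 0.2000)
D > B > C > A

Key insight: Entropy is maximized by uniform distributions and minimized by concentrated distributions.

Entropies:
  H(A) = 0.8174 bits
  H(B) = 2.1638 bits
  H(C) = 1.8789 bits
  H(D) = 2.3219 bits

Ranking: D > B > C > A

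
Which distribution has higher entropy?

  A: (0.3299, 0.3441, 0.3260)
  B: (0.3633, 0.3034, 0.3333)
A

Both distributions are close to uniform, making this a harder comparison.

H(A) = 1.5846 bits
H(B) = 1.5811 bits

The distribution closer to uniform has higher entropy.
Answer: A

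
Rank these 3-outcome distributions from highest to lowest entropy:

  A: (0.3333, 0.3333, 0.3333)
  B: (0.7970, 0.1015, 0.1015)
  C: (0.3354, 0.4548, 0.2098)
A > C > B

Key insight: Entropy is maximized by uniform distributions and minimized by concentrated distributions.

- Uniform distributions have maximum entropy log₂(3) = 1.5850 bits
- The more "peaked" or concentrated a distribution, the lower its entropy

Entropies:
  H(A) = 1.5850 bits
  H(B) = 0.9309 bits
  H(C) = 1.5183 bits

Ranking: A > C > B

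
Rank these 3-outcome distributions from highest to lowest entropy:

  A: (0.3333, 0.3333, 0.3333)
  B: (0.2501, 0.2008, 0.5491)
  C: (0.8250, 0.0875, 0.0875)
A > B > C

Key insight: Entropy is maximized by uniform distributions and minimized by concentrated distributions.

- Uniform distributions have maximum entropy log₂(3) = 1.5850 bits
- The more "peaked" or concentrated a distribution, the lower its entropy

Entropies:
  H(A) = 1.5850 bits
  H(B) = 1.4400 bits
  H(C) = 0.8440 bits

Ranking: A > B > C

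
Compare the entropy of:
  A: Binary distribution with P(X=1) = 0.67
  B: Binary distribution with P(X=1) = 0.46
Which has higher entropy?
B

For binary distributions, entropy is maximized at p=0.5 and decreases as p moves toward 0 or 1.

H(A) = H(0.67) = 0.9149 bits
H(B) = H(0.46) = 0.9954 bits

Distribution B (p=0.46) is closer to uniform (p=0.5), so it has higher entropy.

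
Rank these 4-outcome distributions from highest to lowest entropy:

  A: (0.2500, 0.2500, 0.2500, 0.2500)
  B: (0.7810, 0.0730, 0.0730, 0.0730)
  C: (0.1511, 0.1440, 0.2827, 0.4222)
A > C > B

Key insight: Entropy is maximized by uniform distributions and minimized by concentrated distributions.

- Uniform distributions have maximum entropy log₂(4) = 2.0000 bits
- The more "peaked" or concentrated a distribution, the lower its entropy

Entropies:
  H(A) = 2.0000 bits
  H(B) = 1.1054 bits
  H(C) = 1.8550 bits

Ranking: A > C > B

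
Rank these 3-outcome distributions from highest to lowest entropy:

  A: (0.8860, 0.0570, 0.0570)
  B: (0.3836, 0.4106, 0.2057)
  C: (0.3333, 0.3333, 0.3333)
C > B > A

Key insight: Entropy is maximized by uniform distributions and minimized by concentrated distributions.

- Uniform distributions have maximum entropy log₂(3) = 1.5850 bits
- The more "peaked" or concentrated a distribution, the lower its entropy

Entropies:
  H(A) = 0.6259 bits
  H(B) = 1.5268 bits
  H(C) = 1.5850 bits

Ranking: C > B > A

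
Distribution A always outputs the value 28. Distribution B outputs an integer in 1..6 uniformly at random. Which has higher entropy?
B

A is deterministic, so H(A) = 0. B is uniform over 6 outcomes, so H(B) = log₂(6) = 2.585 bits. Any distribution with genuine randomness has higher entropy than a deterministic one.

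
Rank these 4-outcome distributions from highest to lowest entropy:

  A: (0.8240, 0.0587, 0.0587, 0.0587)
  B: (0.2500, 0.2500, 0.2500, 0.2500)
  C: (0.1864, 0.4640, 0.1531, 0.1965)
B > C > A

Key insight: Entropy is maximized by uniform distributions and minimized by concentrated distributions.

- Uniform distributions have maximum entropy log₂(4) = 2.0000 bits
- The more "peaked" or concentrated a distribution, the lower its entropy

Entropies:
  H(A) = 0.9502 bits
  H(B) = 2.0000 bits
  H(C) = 1.8415 bits

Ranking: B > C > A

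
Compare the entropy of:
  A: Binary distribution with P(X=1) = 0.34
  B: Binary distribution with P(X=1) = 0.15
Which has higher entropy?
A

For binary distributions, entropy is maximized at p=0.5 and decreases as p moves toward 0 or 1.

H(A) = H(0.34) = 0.9248 bits
H(B) = H(0.15) = 0.6098 bits

Distribution A (p=0.34) is closer to uniform (p=0.5), so it has higher entropy.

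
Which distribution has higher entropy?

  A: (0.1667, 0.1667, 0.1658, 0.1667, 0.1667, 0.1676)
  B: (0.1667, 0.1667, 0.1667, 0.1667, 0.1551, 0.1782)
A

Both distributions are close to uniform, making this a harder comparison.

H(A) = 2.5850 bits
H(B) = 2.5838 bits

The distribution closer to uniform has higher entropy.
Answer: A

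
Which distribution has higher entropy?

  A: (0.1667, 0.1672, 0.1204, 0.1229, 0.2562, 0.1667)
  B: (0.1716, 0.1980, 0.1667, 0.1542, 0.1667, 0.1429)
B

Both distributions are close to uniform, making this a harder comparison.

H(A) = 2.5358 bits
H(B) = 2.5776 bits

The distribution closer to uniform has higher entropy.
Answer: B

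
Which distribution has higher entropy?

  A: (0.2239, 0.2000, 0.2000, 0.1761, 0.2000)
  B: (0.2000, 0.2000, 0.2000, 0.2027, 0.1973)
B

Both distributions are close to uniform, making this a harder comparison.

H(A) = 2.3178 bits
H(B) = 2.3219 bits

The distribution closer to uniform has higher entropy.
Answer: B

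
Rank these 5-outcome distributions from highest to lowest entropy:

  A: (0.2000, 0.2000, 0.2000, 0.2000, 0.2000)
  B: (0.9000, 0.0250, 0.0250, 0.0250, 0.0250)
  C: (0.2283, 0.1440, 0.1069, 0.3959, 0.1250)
A > C > B

Key insight: Entropy is maximized by uniform distributions and minimized by concentrated distributions.

- Uniform distributions have maximum entropy log₂(5) = 2.3219 bits
- The more "peaked" or concentrated a distribution, the lower its entropy

Entropies:
  H(A) = 2.3219 bits
  H(B) = 0.6690 bits
  H(C) = 2.1380 bits

Ranking: A > C > B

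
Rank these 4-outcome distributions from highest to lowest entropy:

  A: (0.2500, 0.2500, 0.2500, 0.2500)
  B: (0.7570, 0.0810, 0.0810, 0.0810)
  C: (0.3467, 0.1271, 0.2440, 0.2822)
A > C > B

Key insight: Entropy is maximized by uniform distributions and minimized by concentrated distributions.

- Uniform distributions have maximum entropy log₂(4) = 2.0000 bits
- The more "peaked" or concentrated a distribution, the lower its entropy

Entropies:
  H(A) = 2.0000 bits
  H(B) = 1.1851 bits
  H(C) = 1.9197 bits

Ranking: A > C > B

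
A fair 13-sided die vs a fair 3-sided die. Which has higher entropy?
13-sided die

Both are uniform distributions; for uniform over n outcomes, H = log₂(n). H(13-sided) = log₂(13) = 3.700 bits and H(3-sided) = log₂(3) = 1.585 bits. More outcomes in a uniform distribution means higher entropy.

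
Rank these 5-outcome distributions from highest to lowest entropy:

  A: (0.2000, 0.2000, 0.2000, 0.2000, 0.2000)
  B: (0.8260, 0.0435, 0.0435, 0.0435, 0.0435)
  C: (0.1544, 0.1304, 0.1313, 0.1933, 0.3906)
A > C > B

Key insight: Entropy is maximized by uniform distributions and minimized by concentrated distributions.

- Uniform distributions have maximum entropy log₂(5) = 2.3219 bits
- The more "peaked" or concentrated a distribution, the lower its entropy

Entropies:
  H(A) = 2.3219 bits
  H(B) = 1.0148 bits
  H(C) = 2.1721 bits

Ranking: A > C > B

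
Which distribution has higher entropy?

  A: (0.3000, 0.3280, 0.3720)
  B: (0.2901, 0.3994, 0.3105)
A

Both distributions are close to uniform, making this a harder comparison.

H(A) = 1.5793 bits
H(B) = 1.5707 bits

The distribution closer to uniform has higher entropy.
Answer: A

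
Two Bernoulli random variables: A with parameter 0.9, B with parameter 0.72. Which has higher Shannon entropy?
B

For binary distributions, entropy is maximized at p=0.5 and decreases as p moves toward 0 or 1.

H(A) = H(0.9) = 0.4690 bits
H(B) = H(0.72) = 0.8555 bits

Distribution B (p=0.72) is closer to uniform (p=0.5), so it has higher entropy.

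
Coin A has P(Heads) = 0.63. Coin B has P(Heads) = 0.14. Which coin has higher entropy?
A

For binary distributions, entropy is maximized at p=0.5 and decreases as p moves toward 0 or 1.

H(A) = H(0.63) = 0.9507 bits
H(B) = H(0.14) = 0.5842 bits

Distribution A (p=0.63) is closer to uniform (p=0.5), so it has higher entropy.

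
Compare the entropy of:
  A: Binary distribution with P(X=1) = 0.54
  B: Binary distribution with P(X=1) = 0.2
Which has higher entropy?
A

For binary distributions, entropy is maximized at p=0.5 and decreases as p moves toward 0 or 1.

H(A) = H(0.54) = 0.9954 bits
H(B) = H(0.2) = 0.7219 bits

Distribution A (p=0.54) is closer to uniform (p=0.5), so it has higher entropy.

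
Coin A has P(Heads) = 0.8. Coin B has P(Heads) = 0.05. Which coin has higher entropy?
A

For binary distributions, entropy is maximized at p=0.5 and decreases as p moves toward 0 or 1.

H(A) = H(0.8) = 0.7219 bits
H(B) = H(0.05) = 0.2864 bits

Distribution A (p=0.8) is closer to uniform (p=0.5), so it has higher entropy.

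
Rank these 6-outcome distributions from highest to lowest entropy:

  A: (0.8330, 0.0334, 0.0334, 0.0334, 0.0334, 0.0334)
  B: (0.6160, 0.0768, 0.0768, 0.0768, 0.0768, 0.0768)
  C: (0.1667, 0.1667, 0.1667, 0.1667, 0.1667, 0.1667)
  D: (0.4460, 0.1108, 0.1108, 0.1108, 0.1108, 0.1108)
C > D > B > A

Key insight: Entropy is maximized by uniform distributions and minimized by concentrated distributions.

Entropies:
  H(A) = 1.0386 bits
  H(B) = 1.8524 bits
  H(C) = 2.5850 bits
  H(D) = 2.2779 bits

Ranking: C > D > B > A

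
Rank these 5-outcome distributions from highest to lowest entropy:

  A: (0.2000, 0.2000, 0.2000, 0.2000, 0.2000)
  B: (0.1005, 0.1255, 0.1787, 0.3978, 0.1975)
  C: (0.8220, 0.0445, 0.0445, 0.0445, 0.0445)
A > B > C

Key insight: Entropy is maximized by uniform distributions and minimized by concentrated distributions.

- Uniform distributions have maximum entropy log₂(5) = 2.3219 bits
- The more "peaked" or concentrated a distribution, the lower its entropy

Entropies:
  H(A) = 2.3219 bits
  H(B) = 2.1440 bits
  H(C) = 1.0317 bits

Ranking: A > B > C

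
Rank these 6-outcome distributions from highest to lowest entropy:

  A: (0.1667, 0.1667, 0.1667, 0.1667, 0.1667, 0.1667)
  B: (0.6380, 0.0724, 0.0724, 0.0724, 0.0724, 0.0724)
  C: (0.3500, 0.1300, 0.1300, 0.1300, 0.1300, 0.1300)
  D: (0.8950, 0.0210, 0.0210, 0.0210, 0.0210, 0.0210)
A > C > B > D

Key insight: Entropy is maximized by uniform distributions and minimized by concentrated distributions.

Entropies:
  H(A) = 2.5850 bits
  H(B) = 1.7849 bits
  H(C) = 2.4433 bits
  H(D) = 0.7285 bits

Ranking: A > C > B > D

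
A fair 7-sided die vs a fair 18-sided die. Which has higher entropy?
18-sided die

Both are uniform distributions; for uniform over n outcomes, H = log₂(n). H(7-sided) = log₂(7) = 2.807 bits and H(18-sided) = log₂(18) = 4.170 bits. More outcomes in a uniform distribution means higher entropy.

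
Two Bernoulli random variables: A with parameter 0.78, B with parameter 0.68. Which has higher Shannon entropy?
B

For binary distributions, entropy is maximized at p=0.5 and decreases as p moves toward 0 or 1.

H(A) = H(0.78) = 0.7602 bits
H(B) = H(0.68) = 0.9044 bits

Distribution B (p=0.68) is closer to uniform (p=0.5), so it has higher entropy.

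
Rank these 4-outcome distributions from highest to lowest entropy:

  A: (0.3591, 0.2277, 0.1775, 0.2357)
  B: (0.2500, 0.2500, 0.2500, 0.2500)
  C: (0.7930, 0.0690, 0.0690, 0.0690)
B > A > C

Key insight: Entropy is maximized by uniform distributions and minimized by concentrated distributions.

- Uniform distributions have maximum entropy log₂(4) = 2.0000 bits
- The more "peaked" or concentrated a distribution, the lower its entropy

Entropies:
  H(A) = 1.9508 bits
  H(B) = 2.0000 bits
  H(C) = 1.0638 bits

Ranking: B > A > C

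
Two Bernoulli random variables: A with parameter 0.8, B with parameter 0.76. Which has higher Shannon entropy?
B

For binary distributions, entropy is maximized at p=0.5 and decreases as p moves toward 0 or 1.

H(A) = H(0.8) = 0.7219 bits
H(B) = H(0.76) = 0.7950 bits

Distribution B (p=0.76) is closer to uniform (p=0.5), so it has higher entropy.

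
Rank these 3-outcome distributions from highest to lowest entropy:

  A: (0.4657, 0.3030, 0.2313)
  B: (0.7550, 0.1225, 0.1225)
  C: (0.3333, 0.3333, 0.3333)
C > A > B

Key insight: Entropy is maximized by uniform distributions and minimized by concentrated distributions.

- Uniform distributions have maximum entropy log₂(3) = 1.5850 bits
- The more "peaked" or concentrated a distribution, the lower its entropy

Entropies:
  H(A) = 1.5239 bits
  H(B) = 1.0483 bits
  H(C) = 1.5850 bits

Ranking: C > A > B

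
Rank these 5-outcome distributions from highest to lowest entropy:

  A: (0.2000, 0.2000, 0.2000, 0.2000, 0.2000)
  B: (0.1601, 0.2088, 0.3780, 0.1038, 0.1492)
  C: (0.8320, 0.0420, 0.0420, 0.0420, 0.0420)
A > B > C

Key insight: Entropy is maximized by uniform distributions and minimized by concentrated distributions.

- Uniform distributions have maximum entropy log₂(5) = 2.3219 bits
- The more "peaked" or concentrated a distribution, the lower its entropy

Entropies:
  H(A) = 2.3219 bits
  H(B) = 2.1744 bits
  H(C) = 0.9891 bits

Ranking: A > B > C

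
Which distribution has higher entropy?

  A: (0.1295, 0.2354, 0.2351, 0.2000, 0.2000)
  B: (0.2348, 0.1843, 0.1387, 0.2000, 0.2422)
B

Both distributions are close to uniform, making this a harder comparison.

H(A) = 2.2929 bits
H(B) = 2.2957 bits

The distribution closer to uniform has higher entropy.
Answer: B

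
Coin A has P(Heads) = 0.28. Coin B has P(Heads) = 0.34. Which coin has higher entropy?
B

For binary distributions, entropy is maximized at p=0.5 and decreases as p moves toward 0 or 1.

H(A) = H(0.28) = 0.8555 bits
H(B) = H(0.34) = 0.9248 bits

Distribution B (p=0.34) is closer to uniform (p=0.5), so it has higher entropy.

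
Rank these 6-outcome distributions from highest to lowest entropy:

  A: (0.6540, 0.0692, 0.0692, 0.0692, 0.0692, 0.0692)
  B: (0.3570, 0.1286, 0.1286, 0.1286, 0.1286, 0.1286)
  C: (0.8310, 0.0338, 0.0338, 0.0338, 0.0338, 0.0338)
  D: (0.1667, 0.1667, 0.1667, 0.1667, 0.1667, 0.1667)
D > B > A > C

Key insight: Entropy is maximized by uniform distributions and minimized by concentrated distributions.

Entropies:
  H(A) = 1.7338 bits
  H(B) = 2.4332 bits
  H(C) = 1.0478 bits
  H(D) = 2.5850 bits

Ranking: D > B > A > C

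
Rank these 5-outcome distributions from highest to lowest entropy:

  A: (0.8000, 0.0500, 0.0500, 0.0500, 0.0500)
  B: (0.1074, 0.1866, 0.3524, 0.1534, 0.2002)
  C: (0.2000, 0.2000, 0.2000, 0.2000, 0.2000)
C > B > A

Key insight: Entropy is maximized by uniform distributions and minimized by concentrated distributions.

- Uniform distributions have maximum entropy log₂(5) = 2.3219 bits
- The more "peaked" or concentrated a distribution, the lower its entropy

Entropies:
  H(A) = 1.1219 bits
  H(B) = 2.2074 bits
  H(C) = 2.3219 bits

Ranking: C > B > A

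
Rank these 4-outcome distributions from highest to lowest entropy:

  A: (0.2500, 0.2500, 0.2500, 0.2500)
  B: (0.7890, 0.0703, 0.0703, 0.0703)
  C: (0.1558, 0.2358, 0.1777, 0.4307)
A > C > B

Key insight: Entropy is maximized by uniform distributions and minimized by concentrated distributions.

- Uniform distributions have maximum entropy log₂(4) = 2.0000 bits
- The more "peaked" or concentrated a distribution, the lower its entropy

Entropies:
  H(A) = 2.0000 bits
  H(B) = 1.0778 bits
  H(C) = 1.8757 bits

Ranking: A > C > B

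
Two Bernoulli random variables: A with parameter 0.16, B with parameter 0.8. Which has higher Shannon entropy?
B

For binary distributions, entropy is maximized at p=0.5 and decreases as p moves toward 0 or 1.

H(A) = H(0.16) = 0.6343 bits
H(B) = H(0.8) = 0.7219 bits

Distribution B (p=0.8) is closer to uniform (p=0.5), so it has higher entropy.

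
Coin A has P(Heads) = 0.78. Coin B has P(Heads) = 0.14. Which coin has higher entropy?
A

For binary distributions, entropy is maximized at p=0.5 and decreases as p moves toward 0 or 1.

H(A) = H(0.78) = 0.7602 bits
H(B) = H(0.14) = 0.5842 bits

Distribution A (p=0.78) is closer to uniform (p=0.5), so it has higher entropy.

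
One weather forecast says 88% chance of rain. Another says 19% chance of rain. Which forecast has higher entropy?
19% forecast

Treat each forecast as a Bernoulli distribution. Binary entropy is maximized at p=0.5 and falls off symmetrically toward 0 or 1. The 19% forecast is closer to 50%, so it is more uncertain. H(88%) ≈ 0.529 bits, H(19%) ≈ 0.701 bits.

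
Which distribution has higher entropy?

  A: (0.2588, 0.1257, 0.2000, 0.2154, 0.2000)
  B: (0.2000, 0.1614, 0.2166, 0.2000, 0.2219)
B

Both distributions are close to uniform, making this a harder comparison.

H(A) = 2.2867 bits
H(B) = 2.3135 bits

The distribution closer to uniform has higher entropy.
Answer: B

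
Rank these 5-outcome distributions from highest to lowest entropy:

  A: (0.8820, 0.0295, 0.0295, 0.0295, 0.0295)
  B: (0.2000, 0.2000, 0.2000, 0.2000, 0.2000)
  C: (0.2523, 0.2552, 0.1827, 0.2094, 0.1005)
B > C > A

Key insight: Entropy is maximized by uniform distributions and minimized by concentrated distributions.

- Uniform distributions have maximum entropy log₂(5) = 2.3219 bits
- The more "peaked" or concentrated a distribution, the lower its entropy

Entropies:
  H(A) = 0.7596 bits
  H(B) = 2.3219 bits
  H(C) = 2.2576 bits

Ranking: B > C > A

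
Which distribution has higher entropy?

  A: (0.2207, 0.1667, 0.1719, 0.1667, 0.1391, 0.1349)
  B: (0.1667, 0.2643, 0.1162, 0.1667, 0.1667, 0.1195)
A

Both distributions are close to uniform, making this a harder comparison.

H(A) = 2.5653 bits
H(B) = 2.5270 bits

The distribution closer to uniform has higher entropy.
Answer: A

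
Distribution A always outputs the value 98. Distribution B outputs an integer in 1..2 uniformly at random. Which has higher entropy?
B

A is deterministic, so H(A) = 0. B is uniform over 2 outcomes, so H(B) = log₂(2) = 1.000 bits. Any distribution with genuine randomness has higher entropy than a deterministic one.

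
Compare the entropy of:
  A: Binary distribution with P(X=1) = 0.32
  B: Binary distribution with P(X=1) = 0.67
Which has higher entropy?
B

For binary distributions, entropy is maximized at p=0.5 and decreases as p moves toward 0 or 1.

H(A) = H(0.32) = 0.9044 bits
H(B) = H(0.67) = 0.9149 bits

Distribution B (p=0.67) is closer to uniform (p=0.5), so it has higher entropy.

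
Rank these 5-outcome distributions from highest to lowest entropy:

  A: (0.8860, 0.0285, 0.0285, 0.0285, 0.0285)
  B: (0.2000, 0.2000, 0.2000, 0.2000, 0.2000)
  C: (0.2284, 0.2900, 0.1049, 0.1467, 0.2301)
B > C > A

Key insight: Entropy is maximized by uniform distributions and minimized by concentrated distributions.

- Uniform distributions have maximum entropy log₂(5) = 2.3219 bits
- The more "peaked" or concentrated a distribution, the lower its entropy

Entropies:
  H(A) = 0.7399 bits
  H(B) = 2.3219 bits
  H(C) = 2.2396 bits

Ranking: B > C > A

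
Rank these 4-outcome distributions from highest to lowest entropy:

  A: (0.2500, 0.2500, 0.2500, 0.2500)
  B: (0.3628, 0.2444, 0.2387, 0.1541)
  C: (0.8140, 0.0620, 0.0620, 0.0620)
A > B > C

Key insight: Entropy is maximized by uniform distributions and minimized by concentrated distributions.

- Uniform distributions have maximum entropy log₂(4) = 2.0000 bits
- The more "peaked" or concentrated a distribution, the lower its entropy

Entropies:
  H(A) = 2.0000 bits
  H(B) = 1.9366 bits
  H(C) = 0.9878 bits

Ranking: A > B > C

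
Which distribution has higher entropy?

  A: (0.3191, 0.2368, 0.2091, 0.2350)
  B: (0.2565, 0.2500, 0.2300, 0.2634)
B

Both distributions are close to uniform, making this a harder comparison.

H(A) = 1.9811 bits
H(B) = 1.9982 bits

The distribution closer to uniform has higher entropy.
Answer: B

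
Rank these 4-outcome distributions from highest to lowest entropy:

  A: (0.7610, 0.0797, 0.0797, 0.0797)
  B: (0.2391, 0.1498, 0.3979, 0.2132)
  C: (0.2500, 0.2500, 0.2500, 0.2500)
C > B > A

Key insight: Entropy is maximized by uniform distributions and minimized by concentrated distributions.

- Uniform distributions have maximum entropy log₂(4) = 2.0000 bits
- The more "peaked" or concentrated a distribution, the lower its entropy

Entropies:
  H(A) = 1.1722 bits
  H(B) = 1.9082 bits
  H(C) = 2.0000 bits

Ranking: C > B > A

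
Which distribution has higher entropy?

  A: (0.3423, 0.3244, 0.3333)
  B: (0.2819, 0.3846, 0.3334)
A

Both distributions are close to uniform, making this a harder comparison.

H(A) = 1.5846 bits
H(B) = 1.5735 bits

The distribution closer to uniform has higher entropy.
Answer: A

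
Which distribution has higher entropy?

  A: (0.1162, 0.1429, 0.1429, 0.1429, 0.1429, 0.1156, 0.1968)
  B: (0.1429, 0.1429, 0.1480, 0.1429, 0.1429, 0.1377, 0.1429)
B

Both distributions are close to uniform, making this a harder comparison.

H(A) = 2.7863 bits
H(B) = 2.8071 bits

The distribution closer to uniform has higher entropy.
Answer: B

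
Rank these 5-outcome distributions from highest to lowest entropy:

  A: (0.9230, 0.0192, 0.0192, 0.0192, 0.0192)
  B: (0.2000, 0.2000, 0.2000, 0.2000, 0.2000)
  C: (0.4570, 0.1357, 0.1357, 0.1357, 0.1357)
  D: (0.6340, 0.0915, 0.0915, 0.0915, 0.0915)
B > C > D > A

Key insight: Entropy is maximized by uniform distributions and minimized by concentrated distributions.

Entropies:
  H(A) = 0.5455 bits
  H(B) = 2.3219 bits
  H(C) = 2.0807 bits
  H(D) = 1.6796 bits

Ranking: B > C > D > A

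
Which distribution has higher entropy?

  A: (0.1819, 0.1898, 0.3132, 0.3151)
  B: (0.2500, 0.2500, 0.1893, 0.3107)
B

Both distributions are close to uniform, making this a harder comparison.

H(A) = 1.9518 bits
H(B) = 1.9785 bits

The distribution closer to uniform has higher entropy.
Answer: B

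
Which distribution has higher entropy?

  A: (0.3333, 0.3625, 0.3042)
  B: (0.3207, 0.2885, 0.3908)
A

Both distributions are close to uniform, making this a harder comparison.

H(A) = 1.5813 bits
H(B) = 1.5733 bits

The distribution closer to uniform has higher entropy.
Answer: A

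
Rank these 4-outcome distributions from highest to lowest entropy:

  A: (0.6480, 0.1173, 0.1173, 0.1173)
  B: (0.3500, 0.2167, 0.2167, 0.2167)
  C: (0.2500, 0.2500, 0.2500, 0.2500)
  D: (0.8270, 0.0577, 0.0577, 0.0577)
C > B > A > D

Key insight: Entropy is maximized by uniform distributions and minimized by concentrated distributions.

Entropies:
  H(A) = 1.4937 bits
  H(B) = 1.9643 bits
  H(C) = 2.0000 bits
  H(D) = 0.9387 bits

Ranking: C > B > A > D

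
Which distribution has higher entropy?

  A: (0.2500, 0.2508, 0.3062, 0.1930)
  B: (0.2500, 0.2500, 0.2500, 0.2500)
B

Both distributions are close to uniform, making this a harder comparison.

H(A) = 1.9813 bits
H(B) = 2.0000 bits

The distribution closer to uniform has higher entropy.
Answer: B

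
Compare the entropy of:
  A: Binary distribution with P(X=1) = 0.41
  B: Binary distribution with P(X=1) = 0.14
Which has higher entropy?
A

For binary distributions, entropy is maximized at p=0.5 and decreases as p moves toward 0 or 1.

H(A) = H(0.41) = 0.9765 bits
H(B) = H(0.14) = 0.5842 bits

Distribution A (p=0.41) is closer to uniform (p=0.5), so it has higher entropy.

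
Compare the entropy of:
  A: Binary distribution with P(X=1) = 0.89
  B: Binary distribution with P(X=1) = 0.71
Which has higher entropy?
B

For binary distributions, entropy is maximized at p=0.5 and decreases as p moves toward 0 or 1.

H(A) = H(0.89) = 0.4999 bits
H(B) = H(0.71) = 0.8687 bits

Distribution B (p=0.71) is closer to uniform (p=0.5), so it has higher entropy.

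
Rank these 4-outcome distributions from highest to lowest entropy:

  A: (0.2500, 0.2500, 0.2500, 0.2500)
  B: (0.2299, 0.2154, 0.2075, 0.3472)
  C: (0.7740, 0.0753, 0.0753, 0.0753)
A > B > C

Key insight: Entropy is maximized by uniform distributions and minimized by concentrated distributions.

- Uniform distributions have maximum entropy log₂(4) = 2.0000 bits
- The more "peaked" or concentrated a distribution, the lower its entropy

Entropies:
  H(A) = 2.0000 bits
  H(B) = 1.9653 bits
  H(C) = 1.1292 bits

Ranking: A > B > C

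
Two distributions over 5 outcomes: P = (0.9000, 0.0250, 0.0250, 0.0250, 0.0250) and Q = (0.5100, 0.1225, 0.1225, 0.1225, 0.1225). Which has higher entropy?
Q

P is highly concentrated on one outcome (90%), making it nearly deterministic. Q spreads its mass more evenly (max 51%). The more spread-out distribution has higher entropy: H(P) ≈ 0.669 bits, H(Q) ≈ 1.980 bits.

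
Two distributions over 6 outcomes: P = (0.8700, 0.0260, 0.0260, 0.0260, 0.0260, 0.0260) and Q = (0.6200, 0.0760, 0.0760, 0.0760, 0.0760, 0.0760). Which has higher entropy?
Q

P is highly concentrated on one outcome (87%), making it nearly deterministic. Q spreads its mass more evenly (max 62%). The more spread-out distribution has higher entropy: H(P) ≈ 0.859 bits, H(Q) ≈ 1.840 bits.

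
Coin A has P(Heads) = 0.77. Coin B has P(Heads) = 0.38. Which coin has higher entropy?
B

For binary distributions, entropy is maximized at p=0.5 and decreases as p moves toward 0 or 1.

H(A) = H(0.77) = 0.7780 bits
H(B) = H(0.38) = 0.9580 bits

Distribution B (p=0.38) is closer to uniform (p=0.5), so it has higher entropy.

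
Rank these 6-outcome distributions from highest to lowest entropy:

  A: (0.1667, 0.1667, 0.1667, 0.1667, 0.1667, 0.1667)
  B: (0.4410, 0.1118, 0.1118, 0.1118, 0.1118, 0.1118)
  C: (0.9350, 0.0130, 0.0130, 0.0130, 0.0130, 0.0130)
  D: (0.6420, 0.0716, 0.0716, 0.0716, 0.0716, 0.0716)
A > B > D > C

Key insight: Entropy is maximized by uniform distributions and minimized by concentrated distributions.

Entropies:
  H(A) = 2.5850 bits
  H(B) = 2.2879 bits
  H(C) = 0.4979 bits
  H(D) = 1.7723 bits

Ranking: A > B > D > C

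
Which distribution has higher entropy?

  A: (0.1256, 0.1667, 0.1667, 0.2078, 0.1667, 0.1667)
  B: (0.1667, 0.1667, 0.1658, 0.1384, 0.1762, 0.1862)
B

Both distributions are close to uniform, making this a harder comparison.

H(A) = 2.5702 bits
H(B) = 2.5793 bits

The distribution closer to uniform has higher entropy.
Answer: B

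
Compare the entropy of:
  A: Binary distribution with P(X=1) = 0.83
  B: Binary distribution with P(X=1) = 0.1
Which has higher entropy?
A

For binary distributions, entropy is maximized at p=0.5 and decreases as p moves toward 0 or 1.

H(A) = H(0.83) = 0.6577 bits
H(B) = H(0.1) = 0.4690 bits

Distribution A (p=0.83) is closer to uniform (p=0.5), so it has higher entropy.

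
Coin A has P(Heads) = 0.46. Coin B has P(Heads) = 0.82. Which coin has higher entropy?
A

For binary distributions, entropy is maximized at p=0.5 and decreases as p moves toward 0 or 1.

H(A) = H(0.46) = 0.9954 bits
H(B) = H(0.82) = 0.6801 bits

Distribution A (p=0.46) is closer to uniform (p=0.5), so it has higher entropy.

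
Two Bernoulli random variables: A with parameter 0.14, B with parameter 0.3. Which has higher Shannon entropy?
B

For binary distributions, entropy is maximized at p=0.5 and decreases as p moves toward 0 or 1.

H(A) = H(0.14) = 0.5842 bits
H(B) = H(0.3) = 0.8813 bits

Distribution B (p=0.3) is closer to uniform (p=0.5), so it has higher entropy.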